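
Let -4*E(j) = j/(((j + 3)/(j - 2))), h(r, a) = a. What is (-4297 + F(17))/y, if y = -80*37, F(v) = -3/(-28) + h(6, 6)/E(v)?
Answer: 2046217/1408960 ≈ 1.4523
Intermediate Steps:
E(j) = -j*(-2 + j)/(4*(3 + j)) (E(j) = -j/(4*((j + 3)/(j - 2))) = -j/(4*((3 + j)/(-2 + j))) = -j*(-2 + j)/(3 + j)/4 = -j*(-2 + j)/(4*(3 + j)))
F(v) = 3/28 + 24*(3 + v)/(v*(2 - v)) (F(v) = -3/(-28) + 6/((v*(2 - v)/(4*(3 + v)))) = -3*(-1/28) + 6*(4*(3 + v)/(v*(2 - v))) = 3/28 + 24*(3 + v)/(v*(2 - v)))
y = -2960
(-4297 + F(17))/y = (-4297 + (3/28)*(-672 + 17² - 226*17)/(17*(-2 + 17)))/(-2960) = (-4297 + (3/28)*(1/17)*(-672 + 289 - 3842)/15)*(-1/2960) = (-4297 + (3/28)*(1/17)*(1/15)*(-4225))*(-1/2960) = (-4297 - 845/476)*(-1/2960) = -2046217/476*(-1/2960) = 2046217/1408960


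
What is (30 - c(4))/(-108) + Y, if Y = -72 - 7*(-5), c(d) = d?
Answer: -2011/54 ≈ -37.241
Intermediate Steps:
Y = -37 (Y = -72 - 1*(-35) = -72 + 35 = -37)
(30 - c(4))/(-108) + Y = (30 - 1*4)/(-108) - 37 = (30 - 4)*(-1/108) - 37 = 26*(-1/108) - 37 = -13/54 - 37 = -2011/54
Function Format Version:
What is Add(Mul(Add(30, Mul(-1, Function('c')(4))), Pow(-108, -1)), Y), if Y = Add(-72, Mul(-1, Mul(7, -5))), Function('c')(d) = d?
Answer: Rational(-2011, 54) ≈ -37.241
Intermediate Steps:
Y = -37 (Y = Add(-72, Mul(-1, -35)) = Add(-72, 35) = -37)
Add(Mul(Add(30, Mul(-1, Function('c')(4))), Pow(-108, -1)), Y) = Add(Mul(Add(30, Mul(-1, 4)), Pow(-108, -1)), -37) = Add(Mul(Add(30, -4), Rational(-1, 108)), -37) = Add(Mul(26, Rational(-1, 108)), -37) = Add(Rational(-13, 54), -37) = Rational(-2011, 54)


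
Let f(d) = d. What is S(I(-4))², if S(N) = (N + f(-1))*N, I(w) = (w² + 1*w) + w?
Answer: 3136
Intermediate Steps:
I(w) = w² + 2*w (I(w) = (w² + w) + w = (w + w²) + w = w² + 2*w)
S(N) = N*(-1 + N) (S(N) = (N - 1)*N = (-1 + N)*N = N*(-1 + N))
S(I(-4))² = ((-4*(2 - 4))*(-1 - 4*(2 - 4)))² = ((-4*(-2))*(-1 - 4*(-2)))² = (8*(-1 + 8))² = (8*7)² = 56² = 3136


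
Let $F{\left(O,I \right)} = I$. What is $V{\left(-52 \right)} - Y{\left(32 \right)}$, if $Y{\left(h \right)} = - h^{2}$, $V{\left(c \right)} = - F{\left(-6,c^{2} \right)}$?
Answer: $-1680$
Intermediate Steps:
$V{\left(c \right)} = - c^{2}$
$V{\left(-52 \right)} - Y{\left(32 \right)} = - \left(-52\right)^{2} - - 32^{2} = \left(-1\right) 2704 - \left(-1\right) 1024 = -2704 - -1024 = -2704 + 1024 = -1680$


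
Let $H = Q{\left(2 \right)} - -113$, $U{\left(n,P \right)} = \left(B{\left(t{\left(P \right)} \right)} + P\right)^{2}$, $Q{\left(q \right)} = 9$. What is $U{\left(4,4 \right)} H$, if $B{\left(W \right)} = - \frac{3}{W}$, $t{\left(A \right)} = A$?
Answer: $\frac{10309}{8} \approx 1288.6$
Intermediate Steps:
$U{\left(n,P \right)} = \left(P - \frac{3}{P}\right)^{2}$ ($U{\left(n,P \right)} = \left(- \frac{3}{P} + P\right)^{2} = \left(P - \frac{3}{P}\right)^{2}$)
$H = 122$ ($H = 9 - -113 = 9 + 113 = 122$)
$U{\left(4,4 \right)} H = \frac{\left(-3 + 4^{2}\right)^{2}}{16} \cdot 122 = \frac{\left(-3 + 16\right)^{2}}{16} \cdot 122 = \frac{13^{2}}{16} \cdot 122 = \frac{1}{16} \cdot 169 \cdot 122 = \frac{169}{16} \cdot 122 = \frac{10309}{8}$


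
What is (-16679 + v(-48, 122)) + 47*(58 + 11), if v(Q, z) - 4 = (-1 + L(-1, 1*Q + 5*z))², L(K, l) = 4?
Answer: -13423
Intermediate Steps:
v(Q, z) = 13 (v(Q, z) = 4 + (-1 + 4)² = 4 + 3² = 4 + 9 = 13)
(-16679 + v(-48, 122)) + 47*(58 + 11) = (-16679 + 13) + 47*(58 + 11) = -16666 + 47*69 = -16666 + 3243 = -13423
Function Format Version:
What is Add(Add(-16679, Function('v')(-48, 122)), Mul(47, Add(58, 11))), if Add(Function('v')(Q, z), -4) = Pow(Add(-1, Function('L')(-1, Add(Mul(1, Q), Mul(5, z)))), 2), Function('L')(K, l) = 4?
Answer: -13423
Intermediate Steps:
Function('v')(Q, z) = 13 (Function('v')(Q, z) = Add(4, Pow(Add(-1, 4), 2)) = Add(4, Pow(3, 2)) = Add(4, 9) = 13)
Add(Add(-16679, Function('v')(-48, 122)), Mul(47, Add(58, 11))) = Add(Add(-16679, 13), Mul(47, Add(58, 11))) = Add(-16666, Mul(47, 69)) = Add(-16666, 3243) = -13423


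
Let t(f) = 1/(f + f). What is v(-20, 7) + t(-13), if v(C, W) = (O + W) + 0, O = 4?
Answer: 285/26 ≈ 10.962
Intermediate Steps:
t(f) = 1/(2*f)
v(C, W) = 4 + W (v(C, W) = (4 + W) + 0 = 4 + W)
v(-20, 7) + t(-13) = (4 + 7) + (1/2)/(-13) = 11 + (1/2)*(-1/13) = 11 - 1/26 = 285/26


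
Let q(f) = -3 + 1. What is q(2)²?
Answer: 4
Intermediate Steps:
q(f) = -2
q(2)² = (-2)² = 4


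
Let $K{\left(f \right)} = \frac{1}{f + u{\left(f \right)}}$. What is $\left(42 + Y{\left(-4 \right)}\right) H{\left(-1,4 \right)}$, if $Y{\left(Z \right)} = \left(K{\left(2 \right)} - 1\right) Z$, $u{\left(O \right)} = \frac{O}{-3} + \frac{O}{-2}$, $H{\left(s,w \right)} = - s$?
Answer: $34$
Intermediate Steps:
$u{\left(O \right)} = - \frac{5 O}{6}$ ($u{\left(O \right)} = O \left(- \frac{1}{3}\right) + O \left(- \frac{1}{2}\right) = - \frac{O}{3} - \frac{O}{2} = - \frac{5 O}{6}$)
$K{\left(f \right)} = \frac{6}{f}$ ($K{\left(f \right)} = \frac{1}{f - \frac{5 f}{6}} = \frac{1}{\frac{1}{6} f} = \frac{6}{f}$)
$Y{\left(Z \right)} = 2 Z$ ($Y{\left(Z \right)} = \left(\frac{6}{2} - 1\right) Z = \left(6 \cdot \frac{1}{2} - 1\right) Z = \left(3 - 1\right) Z = 2 Z$)
$\left(42 + Y{\left(-4 \right)}\right) H{\left(-1,4 \right)} = \left(42 + 2 \left(-4\right)\right) \left(\left(-1\right) \left(-1\right)\right) = \left(42 - 8\right) 1 = 34 \cdot 1 = 34$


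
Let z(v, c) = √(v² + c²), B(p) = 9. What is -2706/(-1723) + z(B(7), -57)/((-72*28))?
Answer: 2706/1723 - √370/672 ≈ 1.5419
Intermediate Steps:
z(v, c) = √(c² + v²)
-2706/(-1723) + z(B(7), -57)/((-72*28)) = -2706/(-1723) + √((-57)² + 9²)/((-72*28)) = -2706*(-1/1723) + √(3249 + 81)/(-2016) = 2706/1723 + √3330*(-1/2016) = 2706/1723 + (3*√370)*(-1/2016) = 2706/1723 - √370/672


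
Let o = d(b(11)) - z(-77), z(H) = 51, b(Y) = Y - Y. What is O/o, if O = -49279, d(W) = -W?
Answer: 49279/51 ≈ 966.25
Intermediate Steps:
b(Y) = 0
o = -51 (o = -1*0 - 1*51 = 0 - 51 = -51)
O/o = -49279/(-51) = -49279*(-1/51) = 49279/51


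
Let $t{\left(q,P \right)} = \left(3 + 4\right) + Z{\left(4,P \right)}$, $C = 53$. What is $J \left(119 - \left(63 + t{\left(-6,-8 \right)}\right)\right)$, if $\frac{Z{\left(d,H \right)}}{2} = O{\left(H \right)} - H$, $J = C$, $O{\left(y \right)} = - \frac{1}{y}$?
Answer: $\frac{6943}{4} \approx 1735.8$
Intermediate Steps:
$J = 53$
$Z{\left(d,H \right)} = - 2 H - \frac{2}{H}$ ($Z{\left(d,H \right)} = 2 \left(- \frac{1}{H} - H\right) = 2 \left(- H - \frac{1}{H}\right) = - 2 H - \frac{2}{H}$)
$t{\left(q,P \right)} = 7 - 2 P - \frac{2}{P}$ ($t{\left(q,P \right)} = \left(3 + 4\right) - \left(2 P + \frac{2}{P}\right) = 7 - \left(2 P + \frac{2}{P}\right) = 7 - 2 P - \frac{2}{P}$)
$J \left(119 - \left(63 + t{\left(-6,-8 \right)}\right)\right) = 53 \left(119 - \left(70 + 16 + \frac{1}{4}\right)\right) = 53 \left(119 - \left(86 + \frac{1}{4}\right)\right) = 53 \left(119 - \frac{345}{4}\right) = 53 \cdot \frac{131}{4} = \frac{6943}{4}$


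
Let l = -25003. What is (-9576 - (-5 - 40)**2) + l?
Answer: -36604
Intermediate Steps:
(-9576 - (-5 - 40)**2) + l = (-9576 - (-5 - 40)**2) - 25003 = (-9576 - 1*(-45)**2) - 25003 = (-9576 - 1*2025) - 25003 = (-9576 - 2025) - 25003 = -11601 - 25003 = -36604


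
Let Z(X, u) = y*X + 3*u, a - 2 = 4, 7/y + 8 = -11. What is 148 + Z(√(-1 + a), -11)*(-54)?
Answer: 1930 + 378*√5/19 ≈ 1974.5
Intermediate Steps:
y = -7/19 (y = 7/(-8 - 11) = 7/(-19) = 7*(-1/19) = -7/19 ≈ -0.36842)
a = 6 (a = 2 + 4 = 6)
Z(X, u) = 3*u - 7*X/19 (Z(X, u) = -7*X/19 + 3*u = 3*u - 7*X/19)
148 + Z(√(-1 + a), -11)*(-54) = 148 + (3*(-11) - 7*√(-1 + 6)/19)*(-54) = 148 + (-33 - 7*√5/19)*(-54) = 148 + (1782 + 378*√5/19) = 1930 + 378*√5/19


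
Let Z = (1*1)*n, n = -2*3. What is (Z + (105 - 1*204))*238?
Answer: -24990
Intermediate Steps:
n = -6
Z = -6 (Z = (1*1)*(-6) = 1*(-6) = -6)
(Z + (105 - 1*204))*238 = (-6 + (105 - 1*204))*238 = (-6 + (105 - 204))*238 = (-6 - 99)*238 = -105*238 = -24990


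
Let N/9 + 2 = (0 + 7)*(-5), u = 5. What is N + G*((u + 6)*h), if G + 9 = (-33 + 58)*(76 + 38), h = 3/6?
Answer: 30585/2 ≈ 15293.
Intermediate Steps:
N = -333 (N = -18 + 9*((0 + 7)*(-5)) = -18 + 9*(7*(-5)) = -18 + 9*(-35) = -18 - 315 = -333)
h = ½ (h = 3*(⅙) = ½ ≈ 0.50000)
G = 2841 (G = -9 + (-33 + 58)*(76 + 38) = -9 + 25*114 = -9 + 2850 = 2841)
N + G*((u + 6)*h) = -333 + 2841*((5 + 6)*(½)) = -333 + 2841*(11*(½)) = -333 + 2841*(11/2) = -333 + 31251/2 = 30585/2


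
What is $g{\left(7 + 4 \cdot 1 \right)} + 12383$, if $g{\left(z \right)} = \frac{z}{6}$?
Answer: $\frac{74309}{6} \approx 12385.0$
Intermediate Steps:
$g{\left(z \right)} = \frac{z}{6}$ ($g{\left(z \right)} = z \frac{1}{6} = \frac{z}{6}$)
$g{\left(7 + 4 \cdot 1 \right)} + 12383 = \frac{7 + 4 \cdot 1}{6} + 12383 = \frac{7 + 4}{6} + 12383 = \frac{1}{6} \cdot 11 + 12383 = \frac{11}{6} + 12383 = \frac{74309}{6}$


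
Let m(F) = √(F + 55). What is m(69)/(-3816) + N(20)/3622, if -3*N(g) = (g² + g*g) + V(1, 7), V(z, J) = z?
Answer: -267/3622 - √31/1908 ≈ -0.076634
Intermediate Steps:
m(F) = √(55 + F)
N(g) = -⅓ - 2*g²/3 (N(g) = -((g² + g*g) + 1)/3 = -((g² + g²) + 1)/3 = -(2*g² + 1)/3 = -(1 + 2*g²)/3 = -⅓ - 2*g²/3)
m(69)/(-3816) + N(20)/3622 = √(55 + 69)/(-3816) + (-⅓ - ⅔*20²)/3622 = √124*(-1/3816) + (-⅓ - ⅔*400)*(1/3622) = (2*√31)*(-1/3816) + (-⅓ - 800/3)*(1/3622) = -√31/1908 - 267*1/3622 = -√31/1908 - 267/3622 = -267/3622 - √31/1908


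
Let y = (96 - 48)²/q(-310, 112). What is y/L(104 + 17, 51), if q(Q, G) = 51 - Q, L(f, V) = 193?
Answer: 2304/69673 ≈ 0.033069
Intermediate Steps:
y = 2304/361 (y = (96 - 48)²/(51 - 1*(-310)) = 48²/(51 + 310) = 2304/361 ≈ 6.3823)
y/L(104 + 17, 51) = (2304/361)/193 = (2304/361)*(1/193) = 2304/69673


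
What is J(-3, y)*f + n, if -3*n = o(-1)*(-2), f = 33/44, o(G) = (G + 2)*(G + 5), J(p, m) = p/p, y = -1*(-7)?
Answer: 41/12 ≈ 3.4167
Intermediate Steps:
y = 7
J(p, m) = 1
o(G) = (2 + G)*(5 + G)
f = 3/4 (f = 33*(1/44) = 3/4 ≈ 0.75000)
n = 8/3 (n = -(10 + (-1)**2 + 7*(-1))*(-2)/3 = -(10 + 1 - 7)*(-2)/3 = -4*(-2)/3 = -1/3*(-8) = 8/3 ≈ 2.6667)
J(-3, y)*f + n = 1*(3/4) + 8/3 = 3/4 + 8/3 = 41/12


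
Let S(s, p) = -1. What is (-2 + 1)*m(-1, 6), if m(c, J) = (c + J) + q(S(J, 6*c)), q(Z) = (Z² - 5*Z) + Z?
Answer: -10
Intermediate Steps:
q(Z) = Z² - 4*Z
m(c, J) = 5 + J + c (m(c, J) = (c + J) - (-4 - 1) = (J + c) - 1*(-5) = (J + c) + 5 = 5 + J + c)
(-2 + 1)*m(-1, 6) = (-2 + 1)*(5 + 6 - 1) = -1*10 = -10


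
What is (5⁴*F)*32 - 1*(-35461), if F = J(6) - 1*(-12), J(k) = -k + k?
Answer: 275461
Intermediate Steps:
J(k) = 0
F = 12 (F = 0 - 1*(-12) = 0 + 12 = 12)
(5⁴*F)*32 - 1*(-35461) = (5⁴*12)*32 - 1*(-35461) = (625*12)*32 + 35461 = 7500*32 + 35461 = 240000 + 35461 = 275461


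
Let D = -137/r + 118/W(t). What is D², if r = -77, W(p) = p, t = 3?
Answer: 90193009/53361 ≈ 1690.2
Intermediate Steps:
D = 9497/231 (D = -137/(-77) + 118/3 = -137*(-1/77) + 118*(⅓) = 137/77 + 118/3 = 9497/231 ≈ 41.113)
D² = (9497/231)² = 90193009/53361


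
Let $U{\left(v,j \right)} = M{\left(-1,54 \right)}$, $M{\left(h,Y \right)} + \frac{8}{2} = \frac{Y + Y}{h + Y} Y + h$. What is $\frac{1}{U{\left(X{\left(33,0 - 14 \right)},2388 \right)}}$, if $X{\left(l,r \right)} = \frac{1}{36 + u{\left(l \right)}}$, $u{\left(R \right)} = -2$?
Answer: $\frac{53}{5567} \approx 0.0095204$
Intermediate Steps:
$X{\left(l,r \right)} = \frac{1}{34}$ ($X{\left(l,r \right)} = \frac{1}{36 - 2} = \frac{1}{34}$)
$M{\left(h,Y \right)} = -4 + h + \frac{2 Y^{2}}{Y + h}$ ($M{\left(h,Y \right)} = -4 + \left(\frac{Y + Y}{h + Y} Y + h\right) = -4 + \left(\frac{2 Y}{Y + h} Y + h\right) = -4 + \left(\frac{2 Y^{2}}{Y + h} + h\right) = -4 + \left(h + \frac{2 Y^{2}}{Y + h}\right) = -4 + h + \frac{2 Y^{2}}{Y + h}$)
$U{\left(v,j \right)} = \frac{5567}{53}$ ($U{\left(v,j \right)} = \frac{\left(-1\right)^{2} - 216 - -4 + 2 \cdot 54^{2} + 54 \left(-1\right)}{54 - 1} = \frac{1 - 216 + 4 + 2 \cdot 2916 - 54}{53} = \frac{1 - 216 + 4 + 5832 - 54}{53} = \frac{1}{53} \cdot 5567 = \frac{5567}{53}$)
$\frac{1}{U{\left(X{\left(33,0 - 14 \right)},2388 \right)}} = \frac{1}{\frac{5567}{53}} = \frac{53}{5567}$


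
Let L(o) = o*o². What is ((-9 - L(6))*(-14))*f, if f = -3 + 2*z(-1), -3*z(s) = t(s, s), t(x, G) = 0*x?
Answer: -9450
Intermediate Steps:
t(x, G) = 0
z(s) = 0 (z(s) = -⅓*0 = 0)
L(o) = o³
f = -3 (f = -3 + 2*0 = -3 + 0 = -3)
((-9 - L(6))*(-14))*f = ((-9 - 1*6³)*(-14))*(-3) = ((-9 - 1*216)*(-14))*(-3) = ((-9 - 216)*(-14))*(-3) = -225*(-14)*(-3) = 3150*(-3) = -9450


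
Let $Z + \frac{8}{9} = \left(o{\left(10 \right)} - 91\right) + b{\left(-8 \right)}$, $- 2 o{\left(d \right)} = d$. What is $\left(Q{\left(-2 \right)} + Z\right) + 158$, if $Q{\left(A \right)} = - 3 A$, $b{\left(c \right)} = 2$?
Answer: $\frac{622}{9} \approx 69.111$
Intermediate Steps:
$o{\left(d \right)} = - \frac{d}{2}$
$Q{\left(A \right)} = - 3 A$
$Z = - \frac{854}{9}$ ($Z = - \frac{8}{9} + \left(\left(\left(- \frac{1}{2}\right) 10 - 91\right) + 2\right) = - \frac{8}{9} + \left(\left(-5 - 91\right) + 2\right) = - \frac{8}{9} + \left(-96 + 2\right) = - \frac{8}{9} - 94 = - \frac{854}{9} \approx -94.889$)
$\left(Q{\left(-2 \right)} + Z\right) + 158 = \left(\left(-3\right) \left(-2\right) - \frac{854}{9}\right) + 158 = \left(6 - \frac{854}{9}\right) + 158 = - \frac{800}{9} + 158 = \frac{622}{9}$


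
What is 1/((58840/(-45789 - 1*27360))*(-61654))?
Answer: 73149/3627721360 ≈ 2.0164e-5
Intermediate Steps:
1/((58840/(-45789 - 1*27360))*(-61654)) = -1/61654/(58840/(-45789 - 27360)) = -1/61654/(58840/(-73149)) = -1/61654/(58840*(-1/73149)) = -1/61654/(-58840/73149) = -73149/58840*(-1/61654) = 73149/3627721360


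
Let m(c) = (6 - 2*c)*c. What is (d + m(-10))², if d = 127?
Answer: 17689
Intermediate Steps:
m(c) = c*(6 - 2*c)
(d + m(-10))² = (127 + 2*(-10)*(3 - 1*(-10)))² = (127 + 2*(-10)*(3 + 10))² = (127 + 2*(-10)*13)² = (127 - 260)² = (-133)² = 17689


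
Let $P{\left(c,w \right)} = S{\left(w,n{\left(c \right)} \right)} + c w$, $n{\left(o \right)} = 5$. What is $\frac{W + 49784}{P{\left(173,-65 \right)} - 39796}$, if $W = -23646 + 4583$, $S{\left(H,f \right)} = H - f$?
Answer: $- \frac{30721}{51111} \approx -0.60106$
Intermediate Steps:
$W = -19063$
$P{\left(c,w \right)} = -5 + w + c w$ ($P{\left(c,w \right)} = \left(w - 5\right) + c w = \left(-5 + w\right) + c w = -5 + w + c w$)
$\frac{W + 49784}{P{\left(173,-65 \right)} - 39796} = \frac{-19063 + 49784}{\left(-5 - 65 + 173 \left(-65\right)\right) - 39796} = \frac{30721}{\left(-5 - 65 - 11245\right) - 39796} = \frac{30721}{-11315 - 39796} = \frac{30721}{-51111} = 30721 \left(- \frac{1}{51111}\right) = - \frac{30721}{51111}$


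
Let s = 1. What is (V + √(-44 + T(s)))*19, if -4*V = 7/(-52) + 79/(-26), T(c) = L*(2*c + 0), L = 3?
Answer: 3135/208 + 19*I*√38 ≈ 15.072 + 117.12*I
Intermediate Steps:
T(c) = 6*c (T(c) = 3*(2*c + 0) = 3*(2*c) = 6*c)
V = 165/208 (V = -(7/(-52) + 79/(-26))/4 = -(7*(-1/52) + 79*(-1/26))/4 = -(-7/52 - 79/26)/4 = -¼*(-165/52) = 165/208 ≈ 0.79327)
(V + √(-44 + T(s)))*19 = (165/208 + √(-44 + 6*1))*19 = (165/208 + √(-44 + 6))*19 = (165/208 + √(-38))*19 = (165/208 + I*√38)*19 = 3135/208 + 19*I*√38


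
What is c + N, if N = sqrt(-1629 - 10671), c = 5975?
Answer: 5975 + 10*I*sqrt(123) ≈ 5975.0 + 110.91*I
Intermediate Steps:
N = 10*I*sqrt(123) (N = sqrt(-12300) = 10*I*sqrt(123) ≈ 110.91*I)
c + N = 5975 + 10*I*sqrt(123)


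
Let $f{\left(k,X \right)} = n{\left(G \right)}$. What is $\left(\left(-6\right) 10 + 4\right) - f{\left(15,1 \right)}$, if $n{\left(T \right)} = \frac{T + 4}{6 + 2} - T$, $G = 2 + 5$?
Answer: $- \frac{403}{8} \approx -50.375$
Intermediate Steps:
$G = 7$
$n{\left(T \right)} = \frac{1}{2} - \frac{7 T}{8}$ ($n{\left(T \right)} = \frac{4 + T}{8} - T = \left(4 + T\right) \frac{1}{8} - T = \left(\frac{1}{2} + \frac{T}{8}\right) - T = \frac{1}{2} - \frac{7 T}{8}$)
$f{\left(k,X \right)} = - \frac{45}{8}$ ($f{\left(k,X \right)} = \frac{1}{2} - \frac{49}{8} = - \frac{45}{8}$)
$\left(\left(-6\right) 10 + 4\right) - f{\left(15,1 \right)} = \left(\left(-6\right) 10 + 4\right) - - \frac{45}{8} = \left(-60 + 4\right) + \frac{45}{8} = -56 + \frac{45}{8} = - \frac{403}{8}$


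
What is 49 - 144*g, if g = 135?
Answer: -19391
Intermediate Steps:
49 - 144*g = 49 - 144*135 = 49 - 19440 = -19391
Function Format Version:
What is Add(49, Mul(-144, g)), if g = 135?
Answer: -19391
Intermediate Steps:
Add(49, Mul(-144, g)) = Add(49, Mul(-144, 135)) = Add(49, -19440) = -19391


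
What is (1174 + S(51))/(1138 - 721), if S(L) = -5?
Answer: 1169/417 ≈ 2.8034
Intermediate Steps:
(1174 + S(51))/(1138 - 721) = (1174 - 5)/(1138 - 721) = 1169/417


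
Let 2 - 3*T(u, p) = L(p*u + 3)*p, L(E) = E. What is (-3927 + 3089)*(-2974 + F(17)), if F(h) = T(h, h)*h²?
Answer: 403061240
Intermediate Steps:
T(u, p) = ⅔ - p*(3 + p*u)/3 (T(u, p) = ⅔ - (p*u + 3)*p/3 = ⅔ - (3 + p*u)*p/3 = ⅔ - p*(3 + p*u)/3)
F(h) = h²*(⅔ - h*(3 + h²)/3) (F(h) = (⅔ - h*(3 + h*h)/3)*h² = (⅔ - h*(3 + h²)/3)*h² = h²*(⅔ - h*(3 + h²)/3))
(-3927 + 3089)*(-2974 + F(17)) = (-3927 + 3089)*(-2974 + (⅓)*17²*(2 - 1*17*(3 + 17²))) = -838*(-2974 + (⅓)*289*(2 - 1*17*(3 + 289))) = -838*(-2974 + (⅓)*289*(2 - 1*17*292)) = -838*(-2974 + (⅓)*289*(2 - 4964)) = -838*(-2974 + (⅓)*289*(-4962)) = -838*(-2974 - 478006) = -838*(-480980) = 403061240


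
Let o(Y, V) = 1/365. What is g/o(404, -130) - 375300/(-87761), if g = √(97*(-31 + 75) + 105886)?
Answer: 375300/87761 + 365*√110154 ≈ 1.2115e+5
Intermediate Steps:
o(Y, V) = 1/365
g = √110154 (g = √(97*44 + 105886) = √(4268 + 105886) = √110154 ≈ 331.89)
g/o(404, -130) - 375300/(-87761) = √110154/(1/365) - 375300/(-87761) = √110154*365 - 375300*(-1/87761) = 365*√110154 + 375300/87761 = 375300/87761 + 365*√110154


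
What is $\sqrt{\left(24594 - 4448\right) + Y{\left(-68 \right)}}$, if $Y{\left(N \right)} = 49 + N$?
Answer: $\sqrt{20127} \approx 141.87$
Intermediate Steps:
$\sqrt{\left(24594 - 4448\right) + Y{\left(-68 \right)}} = \sqrt{\left(24594 - 4448\right) + \left(49 - 68\right)} = \sqrt{\left(24594 - 4448\right) - 19} = \sqrt{20146 - 19} = \sqrt{20127}$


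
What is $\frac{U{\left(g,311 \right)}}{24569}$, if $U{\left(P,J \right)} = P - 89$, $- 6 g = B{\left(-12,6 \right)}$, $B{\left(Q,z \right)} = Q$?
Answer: $- \frac{87}{24569} \approx -0.003541$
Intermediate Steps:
$g = 2$ ($g = \left(- \frac{1}{6}\right) \left(-12\right) = 2$)
$U{\left(P,J \right)} = -89 + P$
$\frac{U{\left(g,311 \right)}}{24569} = \frac{-89 + 2}{24569} = \left(-87\right) \frac{1}{24569} = - \frac{87}{24569}$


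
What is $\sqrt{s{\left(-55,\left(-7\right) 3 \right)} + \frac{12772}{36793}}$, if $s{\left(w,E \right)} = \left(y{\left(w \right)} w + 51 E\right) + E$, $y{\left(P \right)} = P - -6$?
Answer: $\frac{\sqrt{2170490853143}}{36793} \approx 40.042$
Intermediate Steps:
$y{\left(P \right)} = 6 + P$ ($y{\left(P \right)} = P + 6 = 6 + P$)
$s{\left(w,E \right)} = 52 E + w \left(6 + w\right)$ ($s{\left(w,E \right)} = \left(\left(6 + w\right) w + 51 E\right) + E = \left(w \left(6 + w\right) + 51 E\right) + E = \left(51 E + w \left(6 + w\right)\right) + E = 52 E + w \left(6 + w\right)$)
$\sqrt{s{\left(-55,\left(-7\right) 3 \right)} + \frac{12772}{36793}} = \sqrt{\left(52 \left(\left(-7\right) 3\right) - 55 \left(6 - 55\right)\right) + \frac{12772}{36793}} = \sqrt{\left(52 \left(-21\right) - -2695\right) + 12772 \cdot \frac{1}{36793}} = \sqrt{\left(-1092 + 2695\right) + \frac{12772}{36793}} = \sqrt{1603 + \frac{12772}{36793}} = \sqrt{\frac{58991951}{36793}} = \frac{\sqrt{2170490853143}}{36793}$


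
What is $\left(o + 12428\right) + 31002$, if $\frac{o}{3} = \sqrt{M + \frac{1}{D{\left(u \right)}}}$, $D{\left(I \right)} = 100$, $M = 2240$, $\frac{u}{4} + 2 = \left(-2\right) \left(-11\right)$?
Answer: $43430 + \frac{9 \sqrt{24889}}{10} \approx 43572.0$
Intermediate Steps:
$u = 80$ ($u = -8 + 4 \left(\left(-2\right) \left(-11\right)\right) = -8 + 4 \cdot 22 = -8 + 88 = 80$)
$o = \frac{9 \sqrt{24889}}{10}$ ($o = 3 \sqrt{2240 + \frac{1}{100}} = 3 \sqrt{\frac{224001}{100}} = 3 \frac{3 \sqrt{24889}}{10} = \frac{9 \sqrt{24889}}{10} \approx 141.99$)
$\left(o + 12428\right) + 31002 = \left(\frac{9 \sqrt{24889}}{10} + 12428\right) + 31002 = \left(12428 + \frac{9 \sqrt{24889}}{10}\right) + 31002 = 43430 + \frac{9 \sqrt{24889}}{10}$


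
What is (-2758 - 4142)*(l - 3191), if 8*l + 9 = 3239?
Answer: 19232025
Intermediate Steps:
l = 1615/4 (l = -9/8 + (⅛)*3239 = -9/8 + 3239/8 = 1615/4 ≈ 403.75)
(-2758 - 4142)*(l - 3191) = (-2758 - 4142)*(1615/4 - 3191) = -6900*(-11149/4) = 19232025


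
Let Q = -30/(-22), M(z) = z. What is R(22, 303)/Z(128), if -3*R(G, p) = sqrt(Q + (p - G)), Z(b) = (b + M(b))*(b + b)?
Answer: -sqrt(34166)/2162688 ≈ -8.5468e-5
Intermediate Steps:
Q = 15/11 (Q = -30*(-1/22) = 15/11 ≈ 1.3636)
Z(b) = 4*b**2 (Z(b) = (b + b)*(b + b) = (2*b)*(2*b) = 4*b**2)
R(G, p) = -sqrt(15/11 + p - G)/3 (R(G, p) = -sqrt(15/11 + (p - G))/3 = -sqrt(15/11 + p - G)/3)
R(22, 303)/Z(128) = (-sqrt(165 - 121*22 + 121*303)/33)/((4*128**2)) = (-sqrt(165 - 2662 + 36663)/33)/((4*16384)) = -sqrt(34166)/33/65536 = -sqrt(34166)/33*(1/65536) = -sqrt(34166)/2162688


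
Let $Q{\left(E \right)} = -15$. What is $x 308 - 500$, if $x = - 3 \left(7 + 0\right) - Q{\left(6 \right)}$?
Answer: $-2348$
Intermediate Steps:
$x = -6$ ($x = - 3 \left(7 + 0\right) - -15 = \left(-3\right) 7 + 15 = -21 + 15 = -6$)
$x 308 - 500 = \left(-6\right) 308 - 500 = -1848 - 500 = -2348$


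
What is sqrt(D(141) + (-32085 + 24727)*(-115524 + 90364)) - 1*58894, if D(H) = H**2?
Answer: -58894 + sqrt(185147161) ≈ -45287.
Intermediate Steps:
sqrt(D(141) + (-32085 + 24727)*(-115524 + 90364)) - 1*58894 = sqrt(141**2 + (-32085 + 24727)*(-115524 + 90364)) - 1*58894 = sqrt(19881 - 7358*(-25160)) - 58894 = sqrt(19881 + 185127280) - 58894 = sqrt(185147161) - 58894 = -58894 + sqrt(185147161)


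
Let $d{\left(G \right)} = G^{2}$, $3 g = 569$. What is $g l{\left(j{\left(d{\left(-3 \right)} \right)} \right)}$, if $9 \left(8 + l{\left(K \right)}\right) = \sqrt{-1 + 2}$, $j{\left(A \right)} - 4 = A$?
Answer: $- \frac{40399}{27} \approx -1496.3$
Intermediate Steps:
$g = \frac{569}{3}$ ($g = \frac{1}{3} \cdot 569 = \frac{569}{3} \approx 189.67$)
$j{\left(A \right)} = 4 + A$
$l{\left(K \right)} = - \frac{71}{9}$ ($l{\left(K \right)} = -8 + \frac{\sqrt{-1 + 2}}{9} = -8 + \frac{\sqrt{1}}{9} = -8 + \frac{1}{9} \cdot 1 = -8 + \frac{1}{9} = - \frac{71}{9}$)
$g l{\left(j{\left(d{\left(-3 \right)} \right)} \right)} = \frac{569}{3} \left(- \frac{71}{9}\right) = - \frac{40399}{27}$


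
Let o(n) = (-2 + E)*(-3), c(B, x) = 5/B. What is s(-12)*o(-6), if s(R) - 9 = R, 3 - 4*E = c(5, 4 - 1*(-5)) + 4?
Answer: -45/2 ≈ -22.500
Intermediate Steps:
E = -½ (E = ¾ - (5/5 + 4)/4 = ¾ - (5*(⅕) + 4)/4 = ¾ - (1 + 4)/4 = ¾ - ¼*5 = ¾ - 5/4 = -½ ≈ -0.50000)
s(R) = 9 + R
o(n) = 15/2 (o(n) = (-2 - ½)*(-3) = -5/2*(-3) = 15/2)
s(-12)*o(-6) = (9 - 12)*(15/2) = -3*15/2 = -45/2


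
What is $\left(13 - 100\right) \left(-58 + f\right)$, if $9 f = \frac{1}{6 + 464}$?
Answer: $\frac{7114831}{1410} \approx 5046.0$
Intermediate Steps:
$f = \frac{1}{4230}$ ($f = \frac{1}{9 \left(6 + 464\right)} = \frac{1}{9 \cdot 470} = \frac{1}{9} \cdot \frac{1}{470} = \frac{1}{4230} \approx 0.00023641$)
$\left(13 - 100\right) \left(-58 + f\right) = \left(13 - 100\right) \left(-58 + \frac{1}{4230}\right) = \left(-87\right) \left(- \frac{245339}{4230}\right) = \frac{7114831}{1410}$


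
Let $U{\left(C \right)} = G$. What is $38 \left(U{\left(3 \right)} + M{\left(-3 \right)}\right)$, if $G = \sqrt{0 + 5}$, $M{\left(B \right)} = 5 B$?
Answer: $-570 + 38 \sqrt{5} \approx -485.03$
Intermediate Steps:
$G = \sqrt{5} \approx 2.2361$
$U{\left(C \right)} = \sqrt{5}$
$38 \left(U{\left(3 \right)} + M{\left(-3 \right)}\right) = 38 \left(\sqrt{5} + 5 \left(-3\right)\right) = 38 \left(\sqrt{5} - 15\right) = 38 \left(-15 + \sqrt{5}\right) = -570 + 38 \sqrt{5}$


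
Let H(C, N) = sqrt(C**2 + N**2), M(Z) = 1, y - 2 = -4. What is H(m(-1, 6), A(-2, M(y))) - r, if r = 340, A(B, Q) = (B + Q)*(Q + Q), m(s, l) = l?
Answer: -340 + 2*sqrt(10) ≈ -333.68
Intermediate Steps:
y = -2 (y = 2 - 4 = -2)
A(B, Q) = 2*Q*(B + Q) (A(B, Q) = (B + Q)*(2*Q) = 2*Q*(B + Q))
H(m(-1, 6), A(-2, M(y))) - r = sqrt(6**2 + (2*1*(-2 + 1))**2) - 1*340 = sqrt(36 + (2*1*(-1))**2) - 340 = sqrt(36 + (-2)**2) - 340 = sqrt(36 + 4) - 340 = sqrt(40) - 340 = 2*sqrt(10) - 340 = -340 + 2*sqrt(10)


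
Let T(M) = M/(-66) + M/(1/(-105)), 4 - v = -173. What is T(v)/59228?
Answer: -408929/1303016 ≈ -0.31383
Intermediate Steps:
v = 177 (v = 4 - 1*(-173) = 4 + 173 = 177)
T(M) = -6931*M/66 (T(M) = M*(-1/66) + M/(-1/105) = -M/66 + M*(-105) = -M/66 - 105*M = -6931*M/66)
T(v)/59228 = -6931/66*177/59228 = -408929/22*1/59228 = -408929/1303016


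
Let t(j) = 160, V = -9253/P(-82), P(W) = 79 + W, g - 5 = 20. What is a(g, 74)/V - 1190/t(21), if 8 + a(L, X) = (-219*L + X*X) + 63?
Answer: -1098419/148048 ≈ -7.4193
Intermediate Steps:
g = 25 (g = 5 + 20 = 25)
a(L, X) = 55 + X² - 219*L (a(L, X) = -8 + ((-219*L + X*X) + 63) = -8 + ((-219*L + X²) + 63) = -8 + ((X² - 219*L) + 63) = -8 + (63 + X² - 219*L) = 55 + X² - 219*L)
V = 9253/3 (V = -9253/(79 - 82) = -9253/(-3) = -9253*(-⅓) = 9253/3 ≈ 3084.3)
a(g, 74)/V - 1190/t(21) = (55 + 74² - 219*25)/(9253/3) - 1190/160 = (55 + 5476 - 5475)*(3/9253) - 1190*1/160 = 56*(3/9253) - 119/16 = 168/9253 - 119/16 = -1098419/148048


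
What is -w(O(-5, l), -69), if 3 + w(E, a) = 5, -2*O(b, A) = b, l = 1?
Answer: -2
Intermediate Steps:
O(b, A) = -b/2
w(E, a) = 2 (w(E, a) = -3 + 5 = 2)
-w(O(-5, l), -69) = -1*2 = -2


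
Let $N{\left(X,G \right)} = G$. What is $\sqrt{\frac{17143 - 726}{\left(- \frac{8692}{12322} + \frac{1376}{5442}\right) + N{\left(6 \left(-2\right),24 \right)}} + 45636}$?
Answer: $\frac{3 \sqrt{802225929076818546702}}{394751246} \approx 215.25$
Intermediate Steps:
$\sqrt{\frac{17143 - 726}{\left(- \frac{8692}{12322} + \frac{1376}{5442}\right) + N{\left(6 \left(-2\right),24 \right)}} + 45636} = \sqrt{\frac{17143 - 726}{\left(- \frac{8692}{12322} + \frac{1376}{5442}\right) + 24} + 45636} = \sqrt{\frac{16417}{\left(\left(-8692\right) \frac{1}{12322} + 1376 \cdot \frac{1}{5442}\right) + 24} + 45636} = \sqrt{\frac{16417}{\left(- \frac{4346}{6161} + \frac{688}{2721}\right) + 24} + 45636} = \sqrt{\frac{16417}{- \frac{7586698}{16764081} + 24} + 45636} = \sqrt{\frac{16417}{\frac{394751246}{16764081}} + 45636} = \sqrt{16417 \cdot \frac{16764081}{394751246} + 45636} = \sqrt{\frac{275215917777}{394751246} + 45636} = \sqrt{\frac{18290083780233}{394751246}} = \frac{3 \sqrt{802225929076818546702}}{394751246}$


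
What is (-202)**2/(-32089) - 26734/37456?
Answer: -1193110975/600962792 ≈ -1.9853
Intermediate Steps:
(-202)**2/(-32089) - 26734/37456 = 40804*(-1/32089) - 26734*1/37456 = -40804/32089 - 13367/18728 = -1193110975/600962792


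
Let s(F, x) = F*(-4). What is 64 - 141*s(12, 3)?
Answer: 6832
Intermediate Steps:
s(F, x) = -4*F
64 - 141*s(12, 3) = 64 - (-564)*12 = 64 - 141*(-48) = 64 + 6768 = 6832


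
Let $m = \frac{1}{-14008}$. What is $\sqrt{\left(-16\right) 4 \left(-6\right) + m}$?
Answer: $\frac{\sqrt{18837506642}}{7004} \approx 19.596$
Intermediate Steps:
$m = - \frac{1}{14008} \approx -7.1388 \cdot 10^{-5}$
$\sqrt{\left(-16\right) 4 \left(-6\right) + m} = \sqrt{\left(-16\right) 4 \left(-6\right) - \frac{1}{14008}} = \sqrt{\left(-64\right) \left(-6\right) - \frac{1}{14008}} = \sqrt{384 - \frac{1}{14008}} = \sqrt{\frac{5379071}{14008}} = \frac{\sqrt{18837506642}}{7004}$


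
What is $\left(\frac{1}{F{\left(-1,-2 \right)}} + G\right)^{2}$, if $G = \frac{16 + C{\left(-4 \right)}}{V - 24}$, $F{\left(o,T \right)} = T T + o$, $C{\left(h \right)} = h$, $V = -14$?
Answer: $\frac{1}{3249} \approx 0.00030779$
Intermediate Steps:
$F{\left(o,T \right)} = o + T^{2}$ ($F{\left(o,T \right)} = T^{2} + o = o + T^{2}$)
$G = - \frac{6}{19}$ ($G = \frac{16 - 4}{-14 - 24} = \frac{12}{-38} = 12 \left(- \frac{1}{38}\right) = - \frac{6}{19} \approx -0.31579$)
$\left(\frac{1}{F{\left(-1,-2 \right)}} + G\right)^{2} = \left(\frac{1}{-1 + \left(-2\right)^{2}} - \frac{6}{19}\right)^{2} = \left(\frac{1}{-1 + 4} - \frac{6}{19}\right)^{2} = \left(\frac{1}{3} - \frac{6}{19}\right)^{2} = \left(\frac{1}{57}\right)^{2} = \frac{1}{3249}$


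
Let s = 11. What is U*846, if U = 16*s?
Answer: 148896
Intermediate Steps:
U = 176 (U = 16*11 = 176)
U*846 = 176*846 = 148896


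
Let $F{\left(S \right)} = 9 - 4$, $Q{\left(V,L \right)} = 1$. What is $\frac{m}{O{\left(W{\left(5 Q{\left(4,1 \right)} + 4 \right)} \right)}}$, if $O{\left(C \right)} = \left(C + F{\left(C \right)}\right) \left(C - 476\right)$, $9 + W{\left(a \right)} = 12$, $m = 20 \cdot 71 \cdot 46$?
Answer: $- \frac{8165}{473} \approx -17.262$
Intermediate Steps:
$m = 65320$ ($m = 1420 \cdot 46 = 65320$)
$F{\left(S \right)} = 5$
$W{\left(a \right)} = 3$ ($W{\left(a \right)} = -9 + 12 = 3$)
$O{\left(C \right)} = \left(-476 + C\right) \left(5 + C\right)$ ($O{\left(C \right)} = \left(C + 5\right) \left(C - 476\right) = \left(5 + C\right) \left(-476 + C\right) = \left(-476 + C\right) \left(5 + C\right)$)
$\frac{m}{O{\left(W{\left(5 Q{\left(4,1 \right)} + 4 \right)} \right)}} = \frac{65320}{-2380 + 3^{2} - 1413} = \frac{65320}{-2380 + 9 - 1413} = \frac{65320}{-3784} = 65320 \left(- \frac{1}{3784}\right) = - \frac{8165}{473}$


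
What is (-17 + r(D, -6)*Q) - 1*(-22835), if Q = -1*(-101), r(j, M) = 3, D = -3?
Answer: 23121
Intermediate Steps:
Q = 101
(-17 + r(D, -6)*Q) - 1*(-22835) = (-17 + 3*101) - 1*(-22835) = (-17 + 303) + 22835 = 286 + 22835 = 23121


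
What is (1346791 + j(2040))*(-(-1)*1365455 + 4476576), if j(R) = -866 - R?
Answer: 7851017830435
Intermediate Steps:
(1346791 + j(2040))*(-(-1)*1365455 + 4476576) = (1346791 + (-866 - 1*2040))*(-(-1)*1365455 + 4476576) = (1346791 + (-866 - 2040))*(-1*(-1365455) + 4476576) = (1346791 - 2906)*(1365455 + 4476576) = 1343885*5842031 = 7851017830435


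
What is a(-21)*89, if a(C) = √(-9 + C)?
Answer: 89*I*√30 ≈ 487.47*I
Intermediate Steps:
a(-21)*89 = √(-9 - 21)*89 = √(-30)*89 = (I*√30)*89 = 89*I*√30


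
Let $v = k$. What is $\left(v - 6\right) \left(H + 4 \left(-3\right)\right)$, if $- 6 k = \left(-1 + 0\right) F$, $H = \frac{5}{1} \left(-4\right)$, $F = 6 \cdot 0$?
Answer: $192$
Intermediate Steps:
$F = 0$
$H = -20$ ($H = 5 \cdot 1 \left(-4\right) = 5 \left(-4\right) = -20$)
$k = 0$ ($k = - \frac{\left(-1 + 0\right) 0}{6} = - \frac{\left(-1\right) 0}{6} = \left(- \frac{1}{6}\right) 0 = 0$)
$v = 0$
$\left(v - 6\right) \left(H + 4 \left(-3\right)\right) = \left(0 - 6\right) \left(-20 + 4 \left(-3\right)\right) = - 6 \left(-20 - 12\right) = \left(-6\right) \left(-32\right) = 192$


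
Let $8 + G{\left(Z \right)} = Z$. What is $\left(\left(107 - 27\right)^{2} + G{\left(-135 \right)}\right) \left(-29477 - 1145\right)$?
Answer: $-191601854$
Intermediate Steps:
$G{\left(Z \right)} = -8 + Z$
$\left(\left(107 - 27\right)^{2} + G{\left(-135 \right)}\right) \left(-29477 - 1145\right) = \left(\left(107 - 27\right)^{2} - 143\right) \left(-29477 - 1145\right) = \left(80^{2} - 143\right) \left(-30622\right) = \left(6400 - 143\right) \left(-30622\right) = 6257 \left(-30622\right) = -191601854$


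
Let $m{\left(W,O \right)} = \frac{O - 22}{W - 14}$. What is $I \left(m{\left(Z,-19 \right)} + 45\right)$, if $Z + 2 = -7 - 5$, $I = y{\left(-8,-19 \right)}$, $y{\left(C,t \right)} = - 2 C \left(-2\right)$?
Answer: $- \frac{10408}{7} \approx -1486.9$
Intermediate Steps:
$y{\left(C,t \right)} = 4 C$
$I = -32$ ($I = 4 \left(-8\right) = -32$)
$Z = -14$ ($Z = -2 - 12 = -14$)
$m{\left(W,O \right)} = \frac{-22 + O}{-14 + W}$
$I \left(m{\left(Z,-19 \right)} + 45\right) = - 32 \left(\frac{-22 - 19}{-14 - 14} + 45\right) = - 32 \left(\frac{1}{-28} \left(-41\right) + 45\right) = - 32 \left(\left(- \frac{1}{28}\right) \left(-41\right) + 45\right) = - 32 \left(\frac{41}{28} + 45\right) = \left(-32\right) \frac{1301}{28} = - \frac{10408}{7}$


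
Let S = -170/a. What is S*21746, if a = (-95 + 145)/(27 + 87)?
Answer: -42143748/5 ≈ -8.4288e+6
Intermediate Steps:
a = 25/57 (a = 50/114 = 50*(1/114) = 25/57 ≈ 0.43860)
S = -1938/5 (S = -170/25/57 = -170*57/25 = -1938/5 ≈ -387.60)
S*21746 = -1938/5*21746 = -42143748/5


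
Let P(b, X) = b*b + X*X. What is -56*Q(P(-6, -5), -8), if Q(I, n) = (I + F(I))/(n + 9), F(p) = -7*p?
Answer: 20496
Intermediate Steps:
P(b, X) = X² + b² (P(b, X) = b² + X² = X² + b²)
Q(I, n) = -6*I/(9 + n) (Q(I, n) = (I - 7*I)/(n + 9) = (-6*I)/(9 + n) = -6*I/(9 + n))
-56*Q(P(-6, -5), -8) = -(-336)*((-5)² + (-6)²)/(9 - 8) = -(-336)*(25 + 36)/1 = -(-336)*61 = -56*(-366) = 20496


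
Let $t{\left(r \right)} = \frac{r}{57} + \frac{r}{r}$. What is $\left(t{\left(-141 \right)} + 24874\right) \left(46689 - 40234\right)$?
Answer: $\frac{3050490990}{19} \approx 1.6055 \cdot 10^{8}$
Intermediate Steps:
$t{\left(r \right)} = 1 + \frac{r}{57}$ ($t{\left(r \right)} = r \frac{1}{57} + 1 = \frac{r}{57} + 1 = 1 + \frac{r}{57}$)
$\left(t{\left(-141 \right)} + 24874\right) \left(46689 - 40234\right) = \left(\left(1 + \frac{1}{57} \left(-141\right)\right) + 24874\right) \left(46689 - 40234\right) = \left(\left(1 - \frac{47}{19}\right) + 24874\right) 6455 = \left(- \frac{28}{19} + 24874\right) 6455 = \frac{472578}{19} \cdot 6455 = \frac{3050490990}{19}$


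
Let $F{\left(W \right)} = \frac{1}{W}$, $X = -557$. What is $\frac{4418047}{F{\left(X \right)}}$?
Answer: $-2460852179$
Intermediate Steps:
$\frac{4418047}{F{\left(X \right)}} = \frac{4418047}{\frac{1}{-557}} = \frac{4418047}{- \frac{1}{557}} = 4418047 \left(-557\right) = -2460852179$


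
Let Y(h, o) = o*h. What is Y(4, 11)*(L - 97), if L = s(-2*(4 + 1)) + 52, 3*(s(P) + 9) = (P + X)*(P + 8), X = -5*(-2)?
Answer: -2376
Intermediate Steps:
X = 10
s(P) = -9 + (8 + P)*(10 + P)/3 (s(P) = -9 + ((P + 10)*(P + 8))/3 = -9 + ((10 + P)*(8 + P))/3 = -9 + ((8 + P)*(10 + P))/3 = -9 + (8 + P)*(10 + P)/3)
Y(h, o) = h*o
L = 43 (L = (53/3 + 6*(-2*(4 + 1)) + (-2*(4 + 1))²/3) + 52 = (53/3 + 6*(-2*5) + (-2*5)²/3) + 52 = (53/3 + 6*(-10) + (⅓)*(-10)²) + 52 = (53/3 - 60 + (⅓)*100) + 52 = (53/3 - 60 + 100/3) + 52 = -9 + 52 = 43)
Y(4, 11)*(L - 97) = (4*11)*(43 - 97) = 44*(-54) = -2376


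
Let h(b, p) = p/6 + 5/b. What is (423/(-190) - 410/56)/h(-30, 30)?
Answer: -76191/38570 ≈ -1.9754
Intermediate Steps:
h(b, p) = 5/b + p/6 (h(b, p) = p*(⅙) + 5/b = p/6 + 5/b = 5/b + p/6)
(423/(-190) - 410/56)/h(-30, 30) = (423/(-190) - 410/56)/(5/(-30) + (⅙)*30) = (423*(-1/190) - 410*1/56)/(5*(-1/30) + 5) = (-423/190 - 205/28)/(-⅙ + 5) = -25397/(2660*29/6) = -25397/2660*6/29 = -76191/38570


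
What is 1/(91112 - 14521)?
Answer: 1/76591 ≈ 1.3056e-5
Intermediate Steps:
1/(91112 - 14521) = 1/76591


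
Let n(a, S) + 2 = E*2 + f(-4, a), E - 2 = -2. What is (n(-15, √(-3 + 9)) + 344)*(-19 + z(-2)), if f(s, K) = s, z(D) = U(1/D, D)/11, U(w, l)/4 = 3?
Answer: -66586/11 ≈ -6053.3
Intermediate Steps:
E = 0 (E = 2 - 2 = 0)
U(w, l) = 12 (U(w, l) = 4*3 = 12)
z(D) = 12/11
n(a, S) = -6 (n(a, S) = -2 + (0*2 - 4) = -2 + (0 - 4) = -2 - 4 = -6)
(n(-15, √(-3 + 9)) + 344)*(-19 + z(-2)) = (-6 + 344)*(-19 + 12/11) = 338*(-197/11) = -66586/11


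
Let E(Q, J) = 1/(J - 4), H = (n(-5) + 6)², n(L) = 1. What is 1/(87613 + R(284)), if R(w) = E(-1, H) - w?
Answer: 45/3929806 ≈ 1.1451e-5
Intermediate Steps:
H = 49 (H = (1 + 6)² = 7² = 49)
E(Q, J) = 1/(-4 + J)
R(w) = 1/45 - w (R(w) = 1/(-4 + 49) - w = 1/45 - w)
1/(87613 + R(284)) = 1/(87613 + (1/45 - 1*284)) = 1/(87613 + (1/45 - 284)) = 1/(87613 - 12779/45) = 1/(3929806/45) = 45/3929806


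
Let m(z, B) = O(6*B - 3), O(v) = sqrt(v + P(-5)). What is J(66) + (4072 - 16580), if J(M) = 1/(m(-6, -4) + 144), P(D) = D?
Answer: (-50032*sqrt(2) + 1801151*I)/(4*(sqrt(2) - 36*I)) ≈ -12508.0 - 0.00027239*I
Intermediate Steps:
O(v) = sqrt(-5 + v) (O(v) = sqrt(v - 5) = sqrt(-5 + v))
m(z, B) = sqrt(-8 + 6*B) (m(z, B) = sqrt(-5 + (6*B - 3)) = sqrt(-5 + (-3 + 6*B)) = sqrt(-8 + 6*B))
J(M) = 1/(144 + 4*I*sqrt(2)) (J(M) = 1/(sqrt(-8 + 6*(-4)) + 144) = 1/(sqrt(-8 - 24) + 144) = 1/(sqrt(-32) + 144) = 1/(4*I*sqrt(2) + 144) = 1/(144 + 4*I*sqrt(2)))
J(66) + (4072 - 16580) = (9/1298 - I*sqrt(2)/5192) + (4072 - 16580) = (9/1298 - I*sqrt(2)/5192) - 12508 = -16235375/1298 - I*sqrt(2)/5192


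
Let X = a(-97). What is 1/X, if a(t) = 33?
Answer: 1/33 ≈ 0.030303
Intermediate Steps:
X = 33
1/X = 1/33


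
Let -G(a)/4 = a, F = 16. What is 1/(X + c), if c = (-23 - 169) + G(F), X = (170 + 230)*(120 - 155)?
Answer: -1/14256 ≈ -7.0146e-5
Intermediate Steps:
G(a) = -4*a
X = -14000 (X = 400*(-35) = -14000)
c = -256 (c = (-23 - 169) - 4*16 = -192 - 64 = -256)
1/(X + c) = 1/(-14000 - 256) = 1/(-14256) = -1/14256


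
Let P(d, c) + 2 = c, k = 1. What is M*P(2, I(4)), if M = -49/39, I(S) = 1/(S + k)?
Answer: 147/65 ≈ 2.2615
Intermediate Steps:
I(S) = 1/(1 + S) (I(S) = 1/(S + 1) = 1/(1 + S))
P(d, c) = -2 + c
M = -49/39 (M = -49*1/39 = -49/39 ≈ -1.2564)
M*P(2, I(4)) = -49*(-2 + 1/(1 + 4))/39 = -49*(-2 + 1/5)/39 = -49/39*(-9/5) = 147/65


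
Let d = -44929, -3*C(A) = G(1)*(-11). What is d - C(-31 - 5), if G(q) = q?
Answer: -134798/3 ≈ -44933.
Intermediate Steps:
C(A) = 11/3 (C(A) = -(-11)/3 = -⅓*(-11) = 11/3)
d - C(-31 - 5) = -44929 - 1*11/3 = -44929 - 11/3 = -134798/3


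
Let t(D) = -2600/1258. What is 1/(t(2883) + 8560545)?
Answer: 629/5384581505 ≈ 1.1682e-7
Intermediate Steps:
t(D) = -1300/629 (t(D) = -2600*1/1258 = -1300/629)
1/(t(2883) + 8560545) = 1/(-1300/629 + 8560545) = 1/(5384581505/629) = 629/5384581505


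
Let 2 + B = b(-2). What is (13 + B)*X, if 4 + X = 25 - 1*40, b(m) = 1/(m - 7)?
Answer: -1862/9 ≈ -206.89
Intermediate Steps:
b(m) = 1/(-7 + m)
B = -19/9 (B = -2 + 1/(-7 - 2) = -2 + 1/(-9) = -2 - ⅑ = -19/9 ≈ -2.1111)
X = -19 (X = -4 + (25 - 1*40) = -4 + (25 - 40) = -4 - 15 = -19)
(13 + B)*X = (13 - 19/9)*(-19) = (98/9)*(-19) = -1862/9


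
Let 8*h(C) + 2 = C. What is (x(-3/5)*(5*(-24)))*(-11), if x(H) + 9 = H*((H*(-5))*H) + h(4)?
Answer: -50622/5 ≈ -10124.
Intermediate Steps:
h(C) = -¼ + C/8
x(H) = -35/4 - 5*H³ (x(H) = -9 + (H*((H*(-5))*H) + (-¼ + (⅛)*4)) = -9 + (H*((-5*H)*H) + (-¼ + ½)) = -9 + (H*(-5*H²) + ¼) = -9 + (-5*H³ + ¼) = -9 + (¼ - 5*H³) = -35/4 - 5*H³)
(x(-3/5)*(5*(-24)))*(-11) = ((-35/4 - 5*(-3/5)³)*(5*(-24)))*(-11) = ((-35/4 - 5*(-3*⅕)³)*(-120))*(-11) = ((-35/4 - 5*(-⅗)³)*(-120))*(-11) = ((-35/4 - 5*(-27/125))*(-120))*(-11) = ((-35/4 + 27/25)*(-120))*(-11) = -767/100*(-120)*(-11) = (4602/5)*(-11) = -50622/5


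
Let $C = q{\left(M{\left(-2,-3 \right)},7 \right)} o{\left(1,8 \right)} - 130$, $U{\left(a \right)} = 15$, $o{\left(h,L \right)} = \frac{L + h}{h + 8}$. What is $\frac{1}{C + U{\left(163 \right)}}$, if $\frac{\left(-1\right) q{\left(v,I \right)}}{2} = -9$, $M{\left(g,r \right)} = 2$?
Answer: $- \frac{1}{97} \approx -0.010309$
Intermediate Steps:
$o{\left(h,L \right)} = \frac{L + h}{8 + h}$
$q{\left(v,I \right)} = 18$ ($q{\left(v,I \right)} = \left(-2\right) \left(-9\right) = 18$)
$C = -112$ ($C = 18 \frac{8 + 1}{8 + 1} - 130 = 18 \cdot \frac{1}{9} \cdot 9 - 130 = 18 \cdot 1 - 130 = 18 - 130 = -112$)
$\frac{1}{C + U{\left(163 \right)}} = \frac{1}{-112 + 15} = \frac{1}{-97} = - \frac{1}{97}$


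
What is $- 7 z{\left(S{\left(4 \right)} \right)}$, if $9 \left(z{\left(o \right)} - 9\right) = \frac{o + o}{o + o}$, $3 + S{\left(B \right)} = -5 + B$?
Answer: $- \frac{574}{9} \approx -63.778$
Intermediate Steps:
$S{\left(B \right)} = -8 + B$ ($S{\left(B \right)} = -3 + \left(-5 + B\right) = -8 + B$)
$z{\left(o \right)} = \frac{82}{9}$ ($z{\left(o \right)} = 9 + \frac{\left(o + o\right) \frac{1}{o + o}}{9} = 9 + \frac{2 o \frac{1}{2 o}}{9} = 9 + \frac{1}{9} \cdot 1 = 9 + \frac{1}{9} = \frac{82}{9}$)
$- 7 z{\left(S{\left(4 \right)} \right)} = \left(-7\right) \frac{82}{9} = - \frac{574}{9}$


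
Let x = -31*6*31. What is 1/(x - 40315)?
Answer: -1/46081 ≈ -2.1701e-5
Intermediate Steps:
x = -5766 (x = -186*31 = -5766)
1/(x - 40315) = 1/(-5766 - 40315) = 1/(-46081) = -1/46081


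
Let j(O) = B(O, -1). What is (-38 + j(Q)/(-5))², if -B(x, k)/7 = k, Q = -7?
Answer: 38809/25 ≈ 1552.4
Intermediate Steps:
B(x, k) = -7*k
j(O) = 7 (j(O) = -7*(-1) = 7)
(-38 + j(Q)/(-5))² = (-38 + 7/(-5))² = (-38 + 7*(-⅕))² = (-38 - 7/5)² = (-197/5)² = 38809/25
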